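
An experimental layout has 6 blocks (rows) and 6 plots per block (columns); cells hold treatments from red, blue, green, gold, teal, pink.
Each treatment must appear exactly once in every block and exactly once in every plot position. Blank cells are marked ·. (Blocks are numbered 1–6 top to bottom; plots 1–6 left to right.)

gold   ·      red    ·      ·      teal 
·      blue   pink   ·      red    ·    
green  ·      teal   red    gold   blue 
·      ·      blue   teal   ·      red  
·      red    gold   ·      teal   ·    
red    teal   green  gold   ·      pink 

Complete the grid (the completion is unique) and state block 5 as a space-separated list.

blue red gold pink teal green

Block 5, plot 6: block 5 has {red, gold, teal} and plot 6 has {red, blue, teal, pink}, leaving only green.
Block 2, plot 1: block 2 has {red, blue, pink} and plot 1 has {red, green, gold}, leaving only teal.
Block 2, plot 4: block 2 has {red, blue, teal, pink} and plot 4 has {red, gold, teal}, leaving only green.
Block 2, plot 6: block 2 has {red, blue, green, teal, pink} and plot 6 has {red, blue, green, teal, pink}, leaving only gold.
Block 3, plot 2: block 3 has {red, blue, green, gold, teal} and plot 2 has {red, blue, teal}, leaving only pink.
Block 1, plot 2: block 1 has {red, gold, teal} and plot 2 has {red, blue, teal, pink}, leaving only green.
Block 4, plot 1: block 4 has {red, blue, teal} and plot 1 has {red, green, gold, teal}, leaving only pink.
Block 5, plot 1: block 5 has {red, green, gold, teal} and plot 1 has {red, green, gold, teal, pink}, leaving only blue.
Block 5, plot 4: block 5 has {red, blue, green, gold, teal} and plot 4 has {red, green, gold, teal}, leaving only pink.
So block 5 reads: blue red gold pink teal green.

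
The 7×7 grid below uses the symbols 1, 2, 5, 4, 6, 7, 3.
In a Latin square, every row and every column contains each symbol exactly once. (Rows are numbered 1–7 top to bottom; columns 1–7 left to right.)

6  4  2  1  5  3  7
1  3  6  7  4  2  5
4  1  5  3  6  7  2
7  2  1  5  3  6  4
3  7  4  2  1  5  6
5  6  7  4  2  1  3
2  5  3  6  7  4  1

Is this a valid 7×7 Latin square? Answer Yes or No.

Each row is a permutation of the 7 symbols, and so is each column.

Yes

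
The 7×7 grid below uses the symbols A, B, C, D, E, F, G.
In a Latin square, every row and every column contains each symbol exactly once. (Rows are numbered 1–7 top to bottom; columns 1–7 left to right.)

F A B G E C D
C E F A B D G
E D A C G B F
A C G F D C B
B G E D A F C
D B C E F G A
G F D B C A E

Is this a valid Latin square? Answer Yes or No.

Column 6 contains C twice (at rows 1 and 4), so it is not a permutation.

No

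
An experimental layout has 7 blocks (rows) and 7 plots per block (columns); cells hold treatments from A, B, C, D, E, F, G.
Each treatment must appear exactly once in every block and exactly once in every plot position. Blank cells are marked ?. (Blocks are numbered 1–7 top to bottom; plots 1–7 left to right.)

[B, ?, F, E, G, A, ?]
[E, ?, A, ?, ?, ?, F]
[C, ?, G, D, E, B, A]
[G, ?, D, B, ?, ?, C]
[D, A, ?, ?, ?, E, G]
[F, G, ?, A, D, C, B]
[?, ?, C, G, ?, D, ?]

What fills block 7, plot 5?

F

Block 1, plot 7: block 1 has {A, B, E, F, G} and plot 7 has {A, B, C, F, G}, leaving only D.
Block 1, plot 2: block 1 has {A, B, D, E, F, G} and plot 2 has {A, G}, leaving only C.
Block 2, plot 4: block 2 has {A, E, F} and plot 4 has {A, B, D, E, G}, leaving only C.
Block 2, plot 5: block 2 has {A, C, E, F} and plot 5 has {D, E, G}, leaving only B.
Block 2, plot 2: block 2 has {A, B, C, E, F} and plot 2 has {A, C, G}, leaving only D.
Block 2, plot 6: block 2 has {A, B, C, D, E, F} and plot 6 has {A, B, C, D, E}, leaving only G.
Block 3, plot 2: block 3 has {A, B, C, D, E, G} and plot 2 has {A, C, D, G}, leaving only F.
Block 4, plot 2: block 4 has {B, C, D, G} and plot 2 has {A, C, D, F, G}, leaving only E.
Block 4, plot 6: block 4 has {B, C, D, E, G} and plot 6 has {A, B, C, D, E, G}, leaving only F.
Block 4, plot 5: block 4 has {B, C, D, E, F, G} and plot 5 has {B, D, E, G}, leaving only A.
Block 7 already has {C, D, G} and plot 5 already has {A, B, D, E, G}, so block 7, plot 5 must be F.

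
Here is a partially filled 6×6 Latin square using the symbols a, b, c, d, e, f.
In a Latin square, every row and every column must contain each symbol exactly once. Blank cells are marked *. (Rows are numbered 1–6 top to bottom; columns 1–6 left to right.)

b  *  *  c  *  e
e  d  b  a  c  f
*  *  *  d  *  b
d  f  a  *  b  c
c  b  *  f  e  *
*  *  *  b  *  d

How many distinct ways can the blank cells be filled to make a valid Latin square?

4

Row 1, column 2: eliminating its row and column leaves {a}.
Row 1, column 3: eliminating its row and column leaves {d, f}.
Row 1, column 5: eliminating its row and column leaves {a, d, f}.
Row 3, column 1: eliminating its row and column leaves {a, f}.
Row 3, column 2: eliminating its row and column leaves {a, c, e}.
Row 3, column 3: eliminating its row and column leaves {c, e, f}.
Row 3, column 5: eliminating its row and column leaves {a, f}.
Row 4, column 4: eliminating its row and column leaves {e}.
Row 5, column 3: eliminating its row and column leaves {d}.
Row 5, column 6: eliminating its row and column leaves {a}.
Row 6, column 1: eliminating its row and column leaves {a, f}.
Row 6, column 2: eliminating its row and column leaves {a, c, e}.
Row 6, column 3: eliminating its row and column leaves {c, e, f}.
Row 6, column 5: eliminating its row and column leaves {a, f}.
Enumerating the assignments across these blanks that avoid any row or column repeat gives 4 completions.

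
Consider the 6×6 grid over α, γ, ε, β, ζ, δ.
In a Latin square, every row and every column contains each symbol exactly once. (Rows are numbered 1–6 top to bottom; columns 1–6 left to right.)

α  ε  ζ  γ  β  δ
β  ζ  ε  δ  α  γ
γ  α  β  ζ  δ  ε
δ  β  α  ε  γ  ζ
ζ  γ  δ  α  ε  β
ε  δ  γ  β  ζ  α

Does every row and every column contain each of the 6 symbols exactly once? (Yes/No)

Yes

Each row is a permutation of the 6 symbols, and so is each column.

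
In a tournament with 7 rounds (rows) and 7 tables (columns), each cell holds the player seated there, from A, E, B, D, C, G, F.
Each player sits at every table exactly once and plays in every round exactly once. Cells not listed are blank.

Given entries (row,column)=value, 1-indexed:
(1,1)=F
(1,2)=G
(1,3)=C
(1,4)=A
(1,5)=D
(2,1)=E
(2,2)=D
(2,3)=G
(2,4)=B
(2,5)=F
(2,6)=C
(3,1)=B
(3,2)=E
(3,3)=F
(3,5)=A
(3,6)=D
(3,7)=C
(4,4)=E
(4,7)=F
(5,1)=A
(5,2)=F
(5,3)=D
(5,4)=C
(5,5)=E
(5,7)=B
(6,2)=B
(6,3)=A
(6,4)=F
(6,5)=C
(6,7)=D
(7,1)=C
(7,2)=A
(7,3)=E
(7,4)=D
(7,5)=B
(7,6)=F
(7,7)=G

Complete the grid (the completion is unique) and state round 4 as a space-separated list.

D C B E G A F

Round 4, table 2: round 4 has {E, F} and table 2 has {A, E, B, D, G, F}, leaving only C.
Round 4, table 3: round 4 has {E, C, F} and table 3 has {A, E, D, C, G, F}, leaving only B.
Round 4, table 5: round 4 has {E, B, C, F} and table 5 has {A, E, B, D, C, F}, leaving only G.
Round 4, table 1: round 4 has {E, B, C, G, F} and table 1 has {A, E, B, C, F}, leaving only D.
Round 4, table 6: round 4 has {E, B, D, C, G, F} and table 6 has {D, C, F}, leaving only A.
So round 4 reads: D C B E G A F.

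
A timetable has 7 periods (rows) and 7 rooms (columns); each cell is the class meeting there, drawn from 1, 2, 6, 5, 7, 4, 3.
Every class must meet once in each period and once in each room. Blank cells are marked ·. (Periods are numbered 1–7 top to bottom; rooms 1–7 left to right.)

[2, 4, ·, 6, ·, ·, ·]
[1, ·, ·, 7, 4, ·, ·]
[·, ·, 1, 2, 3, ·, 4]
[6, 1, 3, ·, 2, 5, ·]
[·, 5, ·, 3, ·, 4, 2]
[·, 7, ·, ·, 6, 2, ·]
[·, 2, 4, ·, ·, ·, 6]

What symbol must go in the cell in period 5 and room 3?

Period 3, room 2: period 3 has {1, 2, 4, 3} and room 2 has {1, 2, 5, 7, 4}, leaving only 6.
Period 2, room 2: period 2 has {1, 7, 4} and room 2 has {1, 2, 6, 5, 7, 4}, leaving only 3.
Period 2, room 6: period 2 has {1, 7, 4, 3} and room 6 has {2, 5, 4}, leaving only 6.
Period 2, room 7: period 2 has {1, 6, 7, 4, 3} and room 7 has {2, 6, 4}, leaving only 5.
Period 2, room 3: period 2 has {1, 6, 5, 7, 4, 3} and room 3 has {1, 4, 3}, leaving only 2.
Period 3, room 6: period 3 has {1, 2, 6, 4, 3} and room 6 has {2, 6, 5, 4}, leaving only 7.
Period 3, room 1: period 3 has {1, 2, 6, 7, 4, 3} and room 1 has {1, 2, 6}, leaving only 5.
Period 4, room 4: period 4 has {1, 2, 6, 5, 3} and room 4 has {2, 6, 7, 3}, leaving only 4.
Period 4, room 7: period 4 has {1, 2, 6, 5, 4, 3} and room 7 has {2, 6, 5, 4}, leaving only 7.
Period 5, room 1: period 5 has {2, 5, 4, 3} and room 1 has {1, 2, 6, 5}, leaving only 7.
Period 5 already has {2, 5, 7, 4, 3} and room 3 already has {1, 2, 4, 3}, so period 5, room 3 must be 6.

6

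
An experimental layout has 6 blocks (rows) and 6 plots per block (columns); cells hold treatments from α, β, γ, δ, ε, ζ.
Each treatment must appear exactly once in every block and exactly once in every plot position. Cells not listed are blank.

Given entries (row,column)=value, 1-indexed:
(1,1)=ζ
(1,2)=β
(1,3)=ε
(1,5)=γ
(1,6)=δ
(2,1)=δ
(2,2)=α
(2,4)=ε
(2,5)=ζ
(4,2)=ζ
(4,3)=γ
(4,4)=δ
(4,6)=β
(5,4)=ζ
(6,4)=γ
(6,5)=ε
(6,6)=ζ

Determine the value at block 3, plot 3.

ζ

Block 1, plot 4: block 1 has {β, γ, δ, ε, ζ} and plot 4 has {γ, δ, ε, ζ}, leaving only α.
Block 2, plot 3: block 2 has {α, δ, ε, ζ} and plot 3 has {γ, ε}, leaving only β.
Block 2, plot 6: block 2 has {α, β, δ, ε, ζ} and plot 6 has {β, δ, ζ}, leaving only γ.
Block 3, plot 4: block 3 has {} and plot 4 has {α, γ, δ, ε, ζ}, leaving only β.
Block 4, plot 5: block 4 has {β, γ, δ, ζ} and plot 5 has {γ, ε, ζ}, leaving only α.
Block 3, plot 5: block 3 has {β} and plot 5 has {α, γ, ε, ζ}, leaving only δ.
Block 4, plot 1: block 4 has {α, β, γ, δ, ζ} and plot 1 has {δ, ζ}, leaving only ε.
Block 5, plot 5: block 5 has {ζ} and plot 5 has {α, γ, δ, ε, ζ}, leaving only β.
Block 6, plot 2: block 6 has {γ, ε, ζ} and plot 2 has {α, β, ζ}, leaving only δ.
Block 6, plot 3: block 6 has {γ, δ, ε, ζ} and plot 3 has {β, γ, ε}, leaving only α.
Block 3 already has {β, δ} and plot 3 already has {α, β, γ, ε}, so block 3, plot 3 must be ζ.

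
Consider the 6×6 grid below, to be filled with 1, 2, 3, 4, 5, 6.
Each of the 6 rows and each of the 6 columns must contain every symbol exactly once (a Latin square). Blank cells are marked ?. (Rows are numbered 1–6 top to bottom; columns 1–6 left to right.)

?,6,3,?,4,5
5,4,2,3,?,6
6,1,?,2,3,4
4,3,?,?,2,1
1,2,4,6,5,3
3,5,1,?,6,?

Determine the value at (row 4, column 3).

Row 1, column 1: row 1 has {3, 4, 5, 6} and column 1 has {1, 3, 4, 5, 6}, leaving only 2.
Row 1, column 4: row 1 has {2, 3, 4, 5, 6} and column 4 has {2, 3, 6}, leaving only 1.
Row 2, column 5: row 2 has {2, 3, 4, 5, 6} and column 5 has {2, 3, 4, 5, 6}, leaving only 1.
Row 3, column 3: row 3 has {1, 2, 3, 4, 6} and column 3 has {1, 2, 3, 4}, leaving only 5.
Row 4 already has {1, 2, 3, 4} and column 3 already has {1, 2, 3, 4, 5}, so row 4, column 3 must be 6.

6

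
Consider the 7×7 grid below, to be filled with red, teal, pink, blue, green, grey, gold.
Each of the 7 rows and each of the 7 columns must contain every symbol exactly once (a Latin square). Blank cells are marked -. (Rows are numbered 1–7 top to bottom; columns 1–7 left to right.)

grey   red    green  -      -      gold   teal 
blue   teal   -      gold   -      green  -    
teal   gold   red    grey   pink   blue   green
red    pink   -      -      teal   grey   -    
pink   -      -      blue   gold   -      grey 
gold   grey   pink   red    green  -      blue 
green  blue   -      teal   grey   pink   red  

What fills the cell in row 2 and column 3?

Row 2 already has {teal, blue, green, gold} and column 3 already has {red, pink, green}, so row 2, column 3 must be grey.

grey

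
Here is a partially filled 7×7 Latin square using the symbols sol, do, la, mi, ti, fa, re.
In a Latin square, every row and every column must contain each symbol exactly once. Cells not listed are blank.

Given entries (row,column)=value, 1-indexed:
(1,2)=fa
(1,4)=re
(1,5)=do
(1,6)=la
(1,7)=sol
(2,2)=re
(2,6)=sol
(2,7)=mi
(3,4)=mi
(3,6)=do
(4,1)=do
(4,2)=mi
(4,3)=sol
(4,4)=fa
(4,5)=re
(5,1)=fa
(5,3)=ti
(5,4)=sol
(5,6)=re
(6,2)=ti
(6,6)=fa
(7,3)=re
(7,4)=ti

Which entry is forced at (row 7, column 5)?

Row 1, column 3: row 1 has {sol, do, la, fa, re} and column 3 has {sol, ti, re}, leaving only mi.
Row 1, column 1: row 1 has {sol, do, la, mi, fa, re} and column 1 has {do, fa}, leaving only ti.
Row 2, column 1: row 2 has {sol, mi, re} and column 1 has {do, ti, fa}, leaving only la.
Row 2, column 4: row 2 has {sol, la, mi, re} and column 4 has {sol, mi, ti, fa, re}, leaving only do.
Row 2, column 3: row 2 has {sol, do, la, mi, re} and column 3 has {sol, mi, ti, re}, leaving only fa.
Row 2, column 5: row 2 has {sol, do, la, mi, fa, re} and column 5 has {do, re}, leaving only ti.
Row 3, column 3: row 3 has {do, mi} and column 3 has {sol, mi, ti, fa, re}, leaving only la.
Row 3, column 2: row 3 has {do, la, mi} and column 2 has {mi, ti, fa, re}, leaving only sol.
Row 3, column 1: row 3 has {sol, do, la, mi} and column 1 has {do, la, ti, fa}, leaving only re.
Row 3, column 5: row 3 has {sol, do, la, mi, re} and column 5 has {do, ti, re}, leaving only fa.
Row 3, column 7: row 3 has {sol, do, la, mi, fa, re} and column 7 has {sol, mi}, leaving only ti.
Row 4, column 6: row 4 has {sol, do, mi, fa, re} and column 6 has {sol, do, la, fa, re}, leaving only ti.
Row 4, column 7: row 4 has {sol, do, mi, ti, fa, re} and column 7 has {sol, mi, ti}, leaving only la.
Row 5, column 7: row 5 has {sol, ti, fa, re} and column 7 has {sol, la, mi, ti}, leaving only do.
Row 5, column 2: row 5 has {sol, do, ti, fa, re} and column 2 has {sol, mi, ti, fa, re}, leaving only la.
Row 5, column 5: row 5 has {sol, do, la, ti, fa, re} and column 5 has {do, ti, fa, re}, leaving only mi.
Row 6, column 3: row 6 has {ti, fa} and column 3 has {sol, la, mi, ti, fa, re}, leaving only do.
Row 6, column 4: row 6 has {do, ti, fa} and column 4 has {sol, do, mi, ti, fa, re}, leaving only la.
Row 6, column 5: row 6 has {do, la, ti, fa} and column 5 has {do, mi, ti, fa, re}, leaving only sol.
Row 7 already has {ti, re} and column 5 already has {sol, do, mi, ti, fa, re}, so row 7, column 5 must be la.

la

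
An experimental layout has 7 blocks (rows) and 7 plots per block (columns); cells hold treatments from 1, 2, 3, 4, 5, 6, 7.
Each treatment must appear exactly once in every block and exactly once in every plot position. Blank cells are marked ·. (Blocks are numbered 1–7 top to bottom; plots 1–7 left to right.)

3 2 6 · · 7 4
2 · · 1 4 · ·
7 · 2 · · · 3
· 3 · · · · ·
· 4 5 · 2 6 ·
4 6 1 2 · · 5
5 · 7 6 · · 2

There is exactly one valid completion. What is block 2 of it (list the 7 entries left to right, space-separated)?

Block 2, plot 3: block 2 has {1, 2, 4} and plot 3 has {1, 2, 5, 6, 7}, leaving only 3.
Block 2, plot 6: block 2 has {1, 2, 3, 4} and plot 6 has {6, 7}, leaving only 5.
Block 2, plot 2: block 2 has {1, 2, 3, 4, 5} and plot 2 has {2, 3, 4, 6}, leaving only 7.
Block 2, plot 7: block 2 has {1, 2, 3, 4, 5, 7} and plot 7 has {2, 3, 4, 5}, leaving only 6.
So block 2 reads: 2 7 3 1 4 5 6.

2 7 3 1 4 5 6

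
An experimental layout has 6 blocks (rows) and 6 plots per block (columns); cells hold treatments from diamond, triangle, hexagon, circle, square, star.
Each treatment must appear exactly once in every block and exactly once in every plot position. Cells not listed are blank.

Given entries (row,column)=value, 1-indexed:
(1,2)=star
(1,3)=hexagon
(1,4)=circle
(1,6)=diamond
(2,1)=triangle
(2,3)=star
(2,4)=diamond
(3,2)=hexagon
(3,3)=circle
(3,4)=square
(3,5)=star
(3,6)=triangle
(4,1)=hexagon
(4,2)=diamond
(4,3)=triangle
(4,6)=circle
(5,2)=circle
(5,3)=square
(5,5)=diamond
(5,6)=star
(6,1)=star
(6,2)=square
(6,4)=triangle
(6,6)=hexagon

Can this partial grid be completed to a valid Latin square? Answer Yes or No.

No

Block 2, plot 2: block 2 together with plot 2 already contain {diamond, triangle, hexagon, circle, square, star} — every symbol — so nothing can go there. The grid has no valid completion.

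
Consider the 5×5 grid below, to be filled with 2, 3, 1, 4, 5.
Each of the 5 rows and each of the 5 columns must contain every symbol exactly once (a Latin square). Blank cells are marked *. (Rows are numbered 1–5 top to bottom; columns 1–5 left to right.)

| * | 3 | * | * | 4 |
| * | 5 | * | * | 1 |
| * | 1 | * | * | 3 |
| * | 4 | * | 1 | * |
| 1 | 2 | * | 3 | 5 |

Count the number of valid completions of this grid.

3

Row 1, column 1: eliminating its row and column leaves {2, 5}.
Row 1, column 3: eliminating its row and column leaves {2, 1, 5}.
Row 1, column 4: eliminating its row and column leaves {2, 5}.
Row 2, column 1: eliminating its row and column leaves {2, 3, 4}.
Row 2, column 3: eliminating its row and column leaves {2, 3, 4}.
Row 2, column 4: eliminating its row and column leaves {2, 4}.
Row 3, column 1: eliminating its row and column leaves {2, 4, 5}.
Row 3, column 3: eliminating its row and column leaves {2, 4, 5}.
Row 3, column 4: eliminating its row and column leaves {2, 4, 5}.
Row 4, column 1: eliminating its row and column leaves {2, 3, 5}.
Row 4, column 3: eliminating its row and column leaves {2, 3, 5}.
Row 4, column 5: eliminating its row and column leaves {2}.
Row 5, column 3: eliminating its row and column leaves {4}.
Enumerating the assignments across these blanks that avoid any row or column repeat gives 3 completions.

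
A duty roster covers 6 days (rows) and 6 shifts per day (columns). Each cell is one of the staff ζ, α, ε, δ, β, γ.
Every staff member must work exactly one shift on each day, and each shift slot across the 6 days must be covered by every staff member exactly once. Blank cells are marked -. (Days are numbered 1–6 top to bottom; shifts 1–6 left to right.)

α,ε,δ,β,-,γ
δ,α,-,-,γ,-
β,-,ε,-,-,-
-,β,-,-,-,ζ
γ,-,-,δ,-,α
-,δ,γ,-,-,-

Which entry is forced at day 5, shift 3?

β

Day 1, shift 5: day 1 has {α, ε, δ, β, γ} and shift 5 has {γ}, leaving only ζ.
Day 3, shift 6: day 3 has {ε, β} and shift 6 has {ζ, α, γ}, leaving only δ.
Day 3, shift 5: day 3 has {ε, δ, β} and shift 5 has {ζ, γ}, leaving only α.
Day 4, shift 1: day 4 has {ζ, β} and shift 1 has {α, δ, β, γ}, leaving only ε.
Day 4, shift 3: day 4 has {ζ, ε, β} and shift 3 has {ε, δ, γ}, leaving only α.
Day 4, shift 4: day 4 has {ζ, α, ε, β} and shift 4 has {δ, β}, leaving only γ.
Day 3, shift 4: day 3 has {α, ε, δ, β} and shift 4 has {δ, β, γ}, leaving only ζ.
Day 2, shift 4: day 2 has {α, δ, γ} and shift 4 has {ζ, δ, β, γ}, leaving only ε.
Day 2, shift 6: day 2 has {α, ε, δ, γ} and shift 6 has {ζ, α, δ, γ}, leaving only β.
Day 2, shift 3: day 2 has {α, ε, δ, β, γ} and shift 3 has {α, ε, δ, γ}, leaving only ζ.
Day 5 already has {α, δ, γ} and shift 3 already has {ζ, α, ε, δ, γ}, so day 5, shift 3 must be β.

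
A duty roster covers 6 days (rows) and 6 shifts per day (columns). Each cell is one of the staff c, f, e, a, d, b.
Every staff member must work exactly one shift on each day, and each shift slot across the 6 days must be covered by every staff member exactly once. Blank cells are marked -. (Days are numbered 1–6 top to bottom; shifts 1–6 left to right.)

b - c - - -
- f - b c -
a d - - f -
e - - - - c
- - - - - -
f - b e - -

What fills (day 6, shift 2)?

Day 2, shift 1: day 2 has {c, f, b} and shift 1 has {f, e, a, b}, leaving only d.
Day 3, shift 3: day 3 has {f, a, d} and shift 3 has {c, b}, leaving only e.
Day 2, shift 3: day 2 has {c, f, d, b} and shift 3 has {c, e, b}, leaving only a.
Day 2, shift 6: day 2 has {c, f, a, d, b} and shift 6 has {c}, leaving only e.
Day 3, shift 4: day 3 has {f, e, a, d} and shift 4 has {e, b}, leaving only c.
Day 3, shift 6: day 3 has {c, f, e, a, d} and shift 6 has {c, e}, leaving only b.
Day 5, shift 1: day 5 has {} and shift 1 has {f, e, a, d, b}, leaving only c.
Day 6, shift 2 is narrowed to {c, a}.
If it were a, then day 5, shift 2 would be left with no valid symbol.
So day 6, shift 2 must be c.

c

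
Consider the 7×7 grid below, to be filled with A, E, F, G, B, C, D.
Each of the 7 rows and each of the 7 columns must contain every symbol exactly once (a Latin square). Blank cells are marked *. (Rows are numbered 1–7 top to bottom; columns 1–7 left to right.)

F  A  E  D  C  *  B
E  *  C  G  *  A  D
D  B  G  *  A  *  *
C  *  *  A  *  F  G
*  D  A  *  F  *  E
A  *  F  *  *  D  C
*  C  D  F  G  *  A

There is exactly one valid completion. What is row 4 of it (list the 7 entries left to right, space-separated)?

C E B A D F G

Row 4, column 2: row 4 has {A, F, G, C} and column 2 has {A, B, C, D}, leaving only E.
Row 4, column 3: row 4 has {A, E, F, G, C} and column 3 has {A, E, F, G, C, D}, leaving only B.
Row 4, column 5: row 4 has {A, E, F, G, B, C} and column 5 has {A, F, G, C}, leaving only D.
So row 4 reads: C E B A D F G.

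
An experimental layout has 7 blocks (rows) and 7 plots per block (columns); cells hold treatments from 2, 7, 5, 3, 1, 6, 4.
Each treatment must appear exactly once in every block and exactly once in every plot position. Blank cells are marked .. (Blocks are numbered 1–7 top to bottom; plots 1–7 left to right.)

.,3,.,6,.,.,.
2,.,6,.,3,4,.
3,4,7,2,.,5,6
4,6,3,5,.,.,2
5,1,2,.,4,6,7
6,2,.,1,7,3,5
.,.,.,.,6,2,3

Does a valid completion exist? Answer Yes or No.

Block 2, plot 4: block 2 has {2, 3, 6, 4} and plot 4 has {2, 5, 1, 6}, so it must be 7.
Block 2, plot 2: block 2 has {2, 7, 3, 6, 4} and plot 2 has {2, 3, 1, 6, 4}, so it must be 5.
Block 2, plot 7: block 2 has {2, 7, 5, 3, 6, 4} and plot 7 has {2, 7, 5, 3, 6}, so it must be 1.
Block 1, plot 7: block 1 has {3, 6} and plot 7 has {2, 7, 5, 3, 1, 6}, so it must be 4.
Block 3, plot 5: block 3 has {2, 7, 5, 3, 6, 4} and plot 5 has {7, 3, 6, 4}, so it must be 1.
Now block 4, plot 5: block 4 together with plot 5 already contain {2, 7, 5, 3, 1, 6, 4} — every symbol — so nothing can go there. The grid has no valid completion.

No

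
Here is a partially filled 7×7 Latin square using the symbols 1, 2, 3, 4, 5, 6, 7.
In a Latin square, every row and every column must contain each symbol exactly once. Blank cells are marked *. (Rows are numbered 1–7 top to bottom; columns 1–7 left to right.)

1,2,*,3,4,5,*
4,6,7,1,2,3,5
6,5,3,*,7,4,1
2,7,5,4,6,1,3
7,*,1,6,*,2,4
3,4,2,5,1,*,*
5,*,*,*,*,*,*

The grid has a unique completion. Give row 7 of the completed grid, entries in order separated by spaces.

5 1 4 7 3 6 2

Row 7, column 5: row 7 has {5} and column 5 has {1, 2, 4, 6, 7}, leaving only 3.
Row 7, column 2: row 7 has {3, 5} and column 2 has {2, 4, 5, 6, 7}, leaving only 1.
Row 1, column 3: row 1 has {1, 2, 3, 4, 5} and column 3 has {1, 2, 3, 5, 7}, leaving only 6.
Row 7, column 3: row 7 has {1, 3, 5} and column 3 has {1, 2, 3, 5, 6, 7}, leaving only 4.
Row 1, column 7: row 1 has {1, 2, 3, 4, 5, 6} and column 7 has {1, 3, 4, 5}, leaving only 7.
Row 3, column 4: row 3 has {1, 3, 4, 5, 6, 7} and column 4 has {1, 3, 4, 5, 6}, leaving only 2.
Row 7, column 4: row 7 has {1, 3, 4, 5} and column 4 has {1, 2, 3, 4, 5, 6}, leaving only 7.
Row 7, column 6: row 7 has {1, 3, 4, 5, 7} and column 6 has {1, 2, 3, 4, 5}, leaving only 6.
Row 7, column 7: row 7 has {1, 3, 4, 5, 6, 7} and column 7 has {1, 3, 4, 5, 7}, leaving only 2.
So row 7 reads: 5 1 4 7 3 6 2.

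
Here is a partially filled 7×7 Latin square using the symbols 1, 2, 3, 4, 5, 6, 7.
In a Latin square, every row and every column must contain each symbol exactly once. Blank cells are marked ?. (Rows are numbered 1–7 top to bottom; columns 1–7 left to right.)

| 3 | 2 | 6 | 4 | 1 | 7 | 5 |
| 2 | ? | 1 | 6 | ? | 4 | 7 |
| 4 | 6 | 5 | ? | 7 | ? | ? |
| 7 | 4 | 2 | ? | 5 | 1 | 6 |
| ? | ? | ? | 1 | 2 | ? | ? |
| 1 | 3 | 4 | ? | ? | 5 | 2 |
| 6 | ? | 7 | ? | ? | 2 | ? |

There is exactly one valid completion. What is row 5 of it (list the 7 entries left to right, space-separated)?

Row 5, column 1: row 5 has {1, 2} and column 1 has {1, 2, 3, 4, 6, 7}, leaving only 5.
Row 5, column 2: row 5 has {1, 2, 5} and column 2 has {2, 3, 4, 6}, leaving only 7.
Row 5, column 3: row 5 has {1, 2, 5, 7} and column 3 has {1, 2, 4, 5, 6, 7}, leaving only 3.
Row 5, column 6: row 5 has {1, 2, 3, 5, 7} and column 6 has {1, 2, 4, 5, 7}, leaving only 6.
Row 5, column 7: row 5 has {1, 2, 3, 5, 6, 7} and column 7 has {2, 5, 6, 7}, leaving only 4.
So row 5 reads: 5 7 3 1 2 6 4.

5 7 3 1 2 6 4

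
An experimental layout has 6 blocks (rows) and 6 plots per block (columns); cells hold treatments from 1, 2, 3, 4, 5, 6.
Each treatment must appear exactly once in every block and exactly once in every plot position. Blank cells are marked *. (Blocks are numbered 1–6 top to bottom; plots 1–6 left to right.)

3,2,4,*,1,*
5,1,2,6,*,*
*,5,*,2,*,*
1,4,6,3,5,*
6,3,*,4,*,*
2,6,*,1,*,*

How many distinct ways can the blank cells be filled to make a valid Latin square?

Block 1, plot 4: eliminating its block and plot leaves {5}.
Block 1, plot 6: eliminating its block and plot leaves {5, 6}.
Block 2, plot 5: eliminating its block and plot leaves {3, 4}.
Block 2, plot 6: eliminating its block and plot leaves {3, 4}.
Block 3, plot 1: eliminating its block and plot leaves {4}.
Block 3, plot 3: eliminating its block and plot leaves {1, 3}.
Block 3, plot 5: eliminating its block and plot leaves {3, 4, 6}.
Block 3, plot 6: eliminating its block and plot leaves {1, 3, 4, 6}.
Block 4, plot 6: eliminating its block and plot leaves {2}.
Block 5, plot 3: eliminating its block and plot leaves {1, 5}.
Block 5, plot 5: eliminating its block and plot leaves {2}.
Block 5, plot 6: eliminating its block and plot leaves {1, 2, 5}.
Block 6, plot 3: eliminating its block and plot leaves {3, 5}.
Block 6, plot 5: eliminating its block and plot leaves {3, 4}.
Block 6, plot 6: eliminating its block and plot leaves {3, 4, 5}.
Enumerating the assignments across these blanks that avoid any block or plot repeat gives 3 completions.

3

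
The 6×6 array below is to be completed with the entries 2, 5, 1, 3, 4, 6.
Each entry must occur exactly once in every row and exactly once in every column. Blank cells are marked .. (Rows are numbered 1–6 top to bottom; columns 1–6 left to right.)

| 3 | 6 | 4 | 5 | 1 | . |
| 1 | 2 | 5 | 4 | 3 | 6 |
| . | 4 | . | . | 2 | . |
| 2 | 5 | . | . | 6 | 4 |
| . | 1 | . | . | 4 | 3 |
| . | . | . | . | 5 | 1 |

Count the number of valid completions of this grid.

Row 1, column 6: eliminating its row and column leaves {2}.
Row 3, column 1: eliminating its row and column leaves {5, 6}.
Row 3, column 3: eliminating its row and column leaves {1, 3, 6}.
Row 3, column 4: eliminating its row and column leaves {1, 3, 6}.
Row 3, column 6: eliminating its row and column leaves {5}.
Row 4, column 3: eliminating its row and column leaves {1, 3}.
Row 4, column 4: eliminating its row and column leaves {1, 3}.
Row 5, column 1: eliminating its row and column leaves {5, 6}.
Row 5, column 3: eliminating its row and column leaves {2, 6}.
Row 5, column 4: eliminating its row and column leaves {2, 6}.
Row 6, column 1: eliminating its row and column leaves {4, 6}.
Row 6, column 2: eliminating its row and column leaves {3}.
Row 6, column 3: eliminating its row and column leaves {2, 3, 6}.
Row 6, column 4: eliminating its row and column leaves {2, 3, 6}.
Enumerating the assignments across these blanks that avoid any row or column repeat gives 4 completions.

4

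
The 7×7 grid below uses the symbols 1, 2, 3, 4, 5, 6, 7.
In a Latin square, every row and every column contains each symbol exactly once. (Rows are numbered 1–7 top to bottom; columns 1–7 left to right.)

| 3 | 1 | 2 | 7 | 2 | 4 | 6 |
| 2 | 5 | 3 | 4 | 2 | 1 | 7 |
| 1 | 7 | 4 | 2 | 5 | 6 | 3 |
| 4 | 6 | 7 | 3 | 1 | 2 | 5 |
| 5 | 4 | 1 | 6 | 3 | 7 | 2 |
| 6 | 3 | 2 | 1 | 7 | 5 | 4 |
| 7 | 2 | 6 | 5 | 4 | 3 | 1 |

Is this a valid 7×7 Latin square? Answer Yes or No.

Row 1 contains 2 twice (at columns 3 and 5); row 2 is also not a permutation.

No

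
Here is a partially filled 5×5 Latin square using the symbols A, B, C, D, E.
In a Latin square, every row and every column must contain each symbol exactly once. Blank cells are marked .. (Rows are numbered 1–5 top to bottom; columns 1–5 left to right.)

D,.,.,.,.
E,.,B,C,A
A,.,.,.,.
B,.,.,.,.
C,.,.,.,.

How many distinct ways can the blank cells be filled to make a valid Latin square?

Row 1, column 2: eliminating its row and column leaves {A, B, C, E}.
Row 1, column 3: eliminating its row and column leaves {A, C, E}.
Row 1, column 4: eliminating its row and column leaves {A, B, E}.
Row 1, column 5: eliminating its row and column leaves {B, C, E}.
Row 2, column 2: eliminating its row and column leaves {D}.
Row 3, column 2: eliminating its row and column leaves {B, C, D, E}.
Row 3, column 3: eliminating its row and column leaves {C, D, E}.
Row 3, column 4: eliminating its row and column leaves {B, D, E}.
Row 3, column 5: eliminating its row and column leaves {B, C, D, E}.
Row 4, column 2: eliminating its row and column leaves {A, C, D, E}.
Row 4, column 3: eliminating its row and column leaves {A, C, D, E}.
Row 4, column 4: eliminating its row and column leaves {A, D, E}.
Row 4, column 5: eliminating its row and column leaves {C, D, E}.
Row 5, column 2: eliminating its row and column leaves {A, B, D, E}.
Row 5, column 3: eliminating its row and column leaves {A, D, E}.
Row 5, column 4: eliminating its row and column leaves {A, B, D, E}.
Row 5, column 5: eliminating its row and column leaves {B, D, E}.
Enumerating the assignments across these blanks that avoid any row or column repeat gives 56 completions.

56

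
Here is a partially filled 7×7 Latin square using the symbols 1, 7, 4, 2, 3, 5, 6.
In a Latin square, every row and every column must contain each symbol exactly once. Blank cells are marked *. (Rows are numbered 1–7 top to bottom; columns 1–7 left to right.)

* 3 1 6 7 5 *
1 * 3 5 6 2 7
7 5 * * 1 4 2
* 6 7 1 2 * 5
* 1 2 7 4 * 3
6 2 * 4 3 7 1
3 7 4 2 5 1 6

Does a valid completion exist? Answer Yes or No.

Yes

No row or column among the givens repeats a symbol, and propagating forced cells runs into no contradiction.
One valid completion exists (for instance, 2 3 1 6 7 5 4 / 1 4 3 5 6 2 7 / 7 5 6 3 1 4 2 / 4 6 7 1 2 3 5 / 5 1 2 7 4 6 3 / 6 2 5 4 3 7 1 / 3 7 4 2 5 1 6).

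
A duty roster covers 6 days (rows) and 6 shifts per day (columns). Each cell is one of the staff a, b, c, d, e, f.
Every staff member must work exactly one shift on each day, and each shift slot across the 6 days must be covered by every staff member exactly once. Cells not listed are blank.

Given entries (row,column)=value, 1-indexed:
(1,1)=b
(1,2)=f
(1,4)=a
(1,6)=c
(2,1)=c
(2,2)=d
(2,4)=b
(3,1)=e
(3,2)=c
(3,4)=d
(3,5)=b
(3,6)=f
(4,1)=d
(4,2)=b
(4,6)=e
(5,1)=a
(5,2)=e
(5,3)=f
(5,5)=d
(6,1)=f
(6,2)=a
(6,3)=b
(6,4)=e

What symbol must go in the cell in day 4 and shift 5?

Day 1, shift 5: day 1 has {a, b, c, f} and shift 5 has {b, d}, leaving only e.
Day 1, shift 3: day 1 has {a, b, c, e, f} and shift 3 has {b, f}, leaving only d.
Day 2, shift 6: day 2 has {b, c, d} and shift 6 has {c, e, f}, leaving only a.
Day 2, shift 3: day 2 has {a, b, c, d} and shift 3 has {b, d, f}, leaving only e.
Day 2, shift 5: day 2 has {a, b, c, d, e} and shift 5 has {b, d, e}, leaving only f.
Day 3, shift 3: day 3 has {b, c, d, e, f} and shift 3 has {b, d, e, f}, leaving only a.
Day 4, shift 3: day 4 has {b, d, e} and shift 3 has {a, b, d, e, f}, leaving only c.
Day 4 already has {b, c, d, e} and shift 5 already has {b, d, e, f}, so day 4, shift 5 must be a.

a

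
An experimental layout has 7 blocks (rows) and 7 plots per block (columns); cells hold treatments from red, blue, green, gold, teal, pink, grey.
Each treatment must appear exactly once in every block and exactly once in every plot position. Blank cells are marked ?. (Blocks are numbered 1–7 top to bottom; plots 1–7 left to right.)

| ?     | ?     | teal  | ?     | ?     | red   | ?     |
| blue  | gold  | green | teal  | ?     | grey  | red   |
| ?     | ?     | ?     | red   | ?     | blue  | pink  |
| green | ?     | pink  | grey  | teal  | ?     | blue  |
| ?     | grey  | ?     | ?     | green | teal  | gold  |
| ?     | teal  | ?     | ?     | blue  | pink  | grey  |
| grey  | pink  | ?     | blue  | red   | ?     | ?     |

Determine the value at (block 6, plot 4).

green

Block 1, plot 7: block 1 has {red, teal} and plot 7 has {red, blue, gold, pink, grey}, leaving only green.
Block 1, plot 2: block 1 has {red, green, teal} and plot 2 has {gold, teal, pink, grey}, leaving only blue.
Block 2, plot 5: block 2 has {red, blue, green, gold, teal, grey} and plot 5 has {red, blue, green, teal}, leaving only pink.
Block 3, plot 2: block 3 has {red, blue, pink} and plot 2 has {blue, gold, teal, pink, grey}, leaving only green.
Block 4, plot 2: block 4 has {blue, green, teal, pink, grey} and plot 2 has {blue, green, gold, teal, pink, grey}, leaving only red.
Block 4, plot 6: block 4 has {red, blue, green, teal, pink, grey} and plot 6 has {red, blue, teal, pink, grey}, leaving only gold.
Block 5, plot 4: block 5 has {green, gold, teal, grey} and plot 4 has {red, blue, teal, grey}, leaving only pink.
Block 1, plot 4: block 1 has {red, blue, green, teal} and plot 4 has {red, blue, teal, pink, grey}, leaving only gold.
Block 6 already has {blue, teal, pink, grey} and plot 4 already has {red, blue, gold, teal, pink, grey}, so block 6, plot 4 must be green.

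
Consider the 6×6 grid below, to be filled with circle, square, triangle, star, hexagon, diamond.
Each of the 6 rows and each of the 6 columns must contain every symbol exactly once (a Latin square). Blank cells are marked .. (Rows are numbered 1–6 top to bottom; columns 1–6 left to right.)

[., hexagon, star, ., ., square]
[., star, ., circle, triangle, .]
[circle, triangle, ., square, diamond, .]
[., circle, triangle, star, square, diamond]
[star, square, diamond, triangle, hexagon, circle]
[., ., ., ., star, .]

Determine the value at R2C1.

Row 1, column 4: row 1 has {square, star, hexagon} and column 4 has {circle, square, triangle, star}, leaving only diamond.
Row 1, column 1: row 1 has {square, star, hexagon, diamond} and column 1 has {circle, star}, leaving only triangle.
Row 1, column 5: row 1 has {square, triangle, star, hexagon, diamond} and column 5 has {square, triangle, star, hexagon, diamond}, leaving only circle.
Row 2, column 6: row 2 has {circle, triangle, star} and column 6 has {circle, square, diamond}, leaving only hexagon.
Row 2, column 3: row 2 has {circle, triangle, star, hexagon} and column 3 has {triangle, star, diamond}, leaving only square.
Row 2 already has {circle, square, triangle, star, hexagon} and column 1 already has {circle, triangle, star}, so row 2, column 1 must be diamond.

diamond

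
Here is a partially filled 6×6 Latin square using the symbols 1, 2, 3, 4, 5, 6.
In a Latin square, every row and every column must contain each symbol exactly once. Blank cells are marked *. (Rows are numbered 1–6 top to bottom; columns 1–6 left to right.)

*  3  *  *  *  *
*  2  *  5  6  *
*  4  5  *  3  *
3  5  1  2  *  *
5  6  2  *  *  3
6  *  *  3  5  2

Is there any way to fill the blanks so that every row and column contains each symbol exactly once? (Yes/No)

No row or column among the givens repeats a symbol, and propagating forced cells runs into no contradiction.
One valid completion exists (for instance, 4 3 6 1 2 5 / 1 2 3 5 6 4 / 2 4 5 6 3 1 / 3 5 1 2 4 6 / 5 6 2 4 1 3 / 6 1 4 3 5 2).

Yes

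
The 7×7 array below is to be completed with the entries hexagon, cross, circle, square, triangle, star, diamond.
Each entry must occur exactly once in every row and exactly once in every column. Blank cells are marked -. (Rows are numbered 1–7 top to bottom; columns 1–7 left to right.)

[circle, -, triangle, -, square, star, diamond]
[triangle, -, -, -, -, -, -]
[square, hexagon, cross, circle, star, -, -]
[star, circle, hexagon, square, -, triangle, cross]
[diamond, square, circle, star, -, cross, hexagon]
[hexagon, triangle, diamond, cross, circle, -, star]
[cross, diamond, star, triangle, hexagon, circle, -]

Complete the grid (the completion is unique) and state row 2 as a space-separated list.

triangle star square diamond cross hexagon circle

Row 2, column 3: row 2 has {triangle} and column 3 has {hexagon, cross, circle, triangle, star, diamond}, leaving only square.
Row 2, column 7: row 2 has {square, triangle} and column 7 has {hexagon, cross, star, diamond}, leaving only circle.
Row 1, column 2: row 1 has {circle, square, triangle, star, diamond} and column 2 has {hexagon, circle, square, triangle, diamond}, leaving only cross.
Row 2, column 2: row 2 has {circle, square, triangle} and column 2 has {hexagon, cross, circle, square, triangle, diamond}, leaving only star.
Row 1, column 4: row 1 has {cross, circle, square, triangle, star, diamond} and column 4 has {cross, circle, square, triangle, star}, leaving only hexagon.
Row 2, column 4: row 2 has {circle, square, triangle, star} and column 4 has {hexagon, cross, circle, square, triangle, star}, leaving only diamond.
Row 2, column 5: row 2 has {circle, square, triangle, star, diamond} and column 5 has {hexagon, circle, square, star}, leaving only cross.
Row 2, column 6: row 2 has {cross, circle, square, triangle, star, diamond} and column 6 has {cross, circle, triangle, star}, leaving only hexagon.
So row 2 reads: triangle star square diamond cross hexagon circle.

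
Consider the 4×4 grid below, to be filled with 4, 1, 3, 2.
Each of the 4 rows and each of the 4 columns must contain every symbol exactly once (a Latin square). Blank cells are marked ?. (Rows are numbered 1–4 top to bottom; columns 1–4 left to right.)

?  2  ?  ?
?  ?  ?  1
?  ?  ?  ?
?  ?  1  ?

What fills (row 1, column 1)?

1

Row 1, column 1 is narrowed to {4, 1, 3}.
If it were 4, then row 1, column 4 would be left with no valid symbol.
If it were 3, then row 1, column 4 would be left with no valid symbol.
So row 1, column 1 must be 1.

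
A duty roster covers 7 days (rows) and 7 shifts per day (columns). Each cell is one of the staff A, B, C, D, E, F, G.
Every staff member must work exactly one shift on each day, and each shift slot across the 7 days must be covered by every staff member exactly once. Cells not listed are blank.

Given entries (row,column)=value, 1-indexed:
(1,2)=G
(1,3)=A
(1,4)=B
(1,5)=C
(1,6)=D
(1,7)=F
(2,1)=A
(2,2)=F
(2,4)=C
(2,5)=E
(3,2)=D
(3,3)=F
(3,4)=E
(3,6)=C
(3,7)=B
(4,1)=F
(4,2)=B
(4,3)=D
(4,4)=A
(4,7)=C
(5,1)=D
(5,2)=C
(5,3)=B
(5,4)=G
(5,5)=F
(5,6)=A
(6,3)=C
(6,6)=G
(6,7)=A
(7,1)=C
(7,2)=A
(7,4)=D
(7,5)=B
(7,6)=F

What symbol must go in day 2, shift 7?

D

Day 1, shift 1: day 1 has {A, B, C, D, F, G} and shift 1 has {A, C, D, F}, leaving only E.
Day 2, shift 3: day 2 has {A, C, E, F} and shift 3 has {A, B, C, D, F}, leaving only G.
Day 2 already has {A, C, E, F, G} and shift 7 already has {A, B, C, F}, so day 2, shift 7 must be D.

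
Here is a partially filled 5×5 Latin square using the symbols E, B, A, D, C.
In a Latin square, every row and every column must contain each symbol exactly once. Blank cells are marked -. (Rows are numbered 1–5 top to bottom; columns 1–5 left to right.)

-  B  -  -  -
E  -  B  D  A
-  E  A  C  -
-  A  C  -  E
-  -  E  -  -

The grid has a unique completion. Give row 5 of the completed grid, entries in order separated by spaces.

Row 1, column 3: row 1 has {B} and column 3 has {E, B, A, C}, leaving only D.
Row 1, column 5: row 1 has {B, D} and column 5 has {E, A}, leaving only C.
Row 1, column 1: row 1 has {B, D, C} and column 1 has {E}, leaving only A.
Row 1, column 4: row 1 has {B, A, D, C} and column 4 has {D, C}, leaving only E.
Row 2, column 2: row 2 has {E, B, A, D} and column 2 has {E, B, A}, leaving only C.
Row 5, column 2: row 5 has {E} and column 2 has {E, B, A, C}, leaving only D.
Row 5, column 5: row 5 has {E, D} and column 5 has {E, A, C}, leaving only B.
Row 5, column 1: row 5 has {E, B, D} and column 1 has {E, A}, leaving only C.
Row 5, column 4: row 5 has {E, B, D, C} and column 4 has {E, D, C}, leaving only A.
So row 5 reads: C D E A B.

C D E A B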